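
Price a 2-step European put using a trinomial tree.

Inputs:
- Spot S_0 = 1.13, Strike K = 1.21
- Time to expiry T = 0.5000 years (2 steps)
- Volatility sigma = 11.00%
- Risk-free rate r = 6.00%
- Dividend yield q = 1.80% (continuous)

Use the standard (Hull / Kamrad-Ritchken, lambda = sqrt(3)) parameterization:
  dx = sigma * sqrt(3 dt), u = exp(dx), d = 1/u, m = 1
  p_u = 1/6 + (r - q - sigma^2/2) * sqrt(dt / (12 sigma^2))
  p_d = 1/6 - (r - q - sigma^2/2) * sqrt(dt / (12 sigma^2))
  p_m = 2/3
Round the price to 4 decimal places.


dt = T/N = 0.250000; dx = sigma*sqrt(3*dt) = 0.095263
u = exp(dx) = 1.099948; d = 1/u = 0.909134
p_u = 0.213839, p_m = 0.666667, p_d = 0.119495
Discount per step: exp(-r*dt) = 0.985112
Stock lattice S(k, j) with j the centered position index:
  k=0: S(0,+0) = 1.1300
  k=1: S(1,-1) = 1.0273; S(1,+0) = 1.1300; S(1,+1) = 1.2429
  k=2: S(2,-2) = 0.9340; S(2,-1) = 1.0273; S(2,+0) = 1.1300; S(2,+1) = 1.2429; S(2,+2) = 1.3672
Terminal payoffs V(N, j) = max(K - S_T, 0):
  V(2,-2) = 0.276027; V(2,-1) = 0.182679; V(2,+0) = 0.080000; V(2,+1) = 0.000000; V(2,+2) = 0.000000
Backward induction: V(k, j) = exp(-r*dt) * [p_u * V(k+1, j+1) + p_m * V(k+1, j) + p_d * V(k+1, j-1)]
  V(1,-1) = exp(-r*dt) * [p_u*0.080000 + p_m*0.182679 + p_d*0.276027] = 0.169318
  V(1,+0) = exp(-r*dt) * [p_u*0.000000 + p_m*0.080000 + p_d*0.182679] = 0.074043
  V(1,+1) = exp(-r*dt) * [p_u*0.000000 + p_m*0.000000 + p_d*0.080000] = 0.009417
  V(0,+0) = exp(-r*dt) * [p_u*0.009417 + p_m*0.074043 + p_d*0.169318] = 0.070542

Answer: Price = V(0,0) = 0.0705


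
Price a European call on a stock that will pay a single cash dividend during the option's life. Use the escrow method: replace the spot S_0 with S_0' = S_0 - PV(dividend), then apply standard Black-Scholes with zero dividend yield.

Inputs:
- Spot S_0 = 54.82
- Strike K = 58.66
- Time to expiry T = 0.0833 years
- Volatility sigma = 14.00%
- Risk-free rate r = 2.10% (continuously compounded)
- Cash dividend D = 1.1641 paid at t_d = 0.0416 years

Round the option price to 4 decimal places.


PV(D) = D * exp(-r * t_d) = 1.1641 * 0.99912678 = 1.16308349
S_0' = S_0 - PV(D) = 54.8200 - 1.16308349 = 53.65691651
d1 = (ln(S_0'/K) + (r + sigma^2/2)*T) / (sigma*sqrt(T)) = -2.14277858
d2 = d1 - sigma*sqrt(T) = -2.18318501
exp(-rT) = 0.99825223
N(d1) = 0.01606544; N(d2) = 0.01451109
C = S_0' * N(d1) - K * exp(-rT) * N(d2) = 53.65691651 * 0.01606544 - 58.6600 * 0.99825223 * 0.01451109 = 0.0123

Answer: Price = 0.0123


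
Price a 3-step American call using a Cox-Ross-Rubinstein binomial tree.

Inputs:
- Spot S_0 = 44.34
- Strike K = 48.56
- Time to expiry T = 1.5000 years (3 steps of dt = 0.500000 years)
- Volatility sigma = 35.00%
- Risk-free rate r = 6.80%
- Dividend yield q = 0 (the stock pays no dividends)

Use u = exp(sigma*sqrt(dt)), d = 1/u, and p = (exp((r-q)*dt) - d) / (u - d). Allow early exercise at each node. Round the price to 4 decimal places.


Answer: Price = V(0,0) = 8.0970

Derivation:
dt = T/N = 0.500000
u = exp(sigma*sqrt(dt)) = 1.280803; d = 1/u = 0.780760
p = (exp((r-q)*dt) - d) / (u - d) = 0.507605
Discount per step: exp(-r*dt) = 0.966572
Stock lattice S(k, i) with i counting down-moves:
  k=0: S(0,0) = 44.3400
  k=1: S(1,0) = 56.7908; S(1,1) = 34.6189
  k=2: S(2,0) = 72.7379; S(2,1) = 44.3400; S(2,2) = 27.0291
  k=3: S(3,0) = 93.1629; S(3,1) = 56.7908; S(3,2) = 34.6189; S(3,3) = 21.1032
Terminal payoffs V(N, i) = max(S_T - K, 0):
  V(3,0) = 44.602877; V(3,1) = 8.230813; V(3,2) = 0.000000; V(3,3) = 0.000000
Backward induction: V(k, i) = exp(-r*dt) * [p * V(k+1, i) + (1-p) * V(k+1, i+1)]; then take max(V_cont, immediate exercise) for American.
  V(2,0) = exp(-r*dt) * [p*44.602877 + (1-p)*8.230813] = 25.801143; exercise = 24.177855; V(2,0) = max -> 25.801143
  V(2,1) = exp(-r*dt) * [p*8.230813 + (1-p)*0.000000] = 4.038340; exercise = 0.000000; V(2,1) = max -> 4.038340
  V(2,2) = exp(-r*dt) * [p*0.000000 + (1-p)*0.000000] = 0.000000; exercise = 0.000000; V(2,2) = max -> 0.000000
  V(1,0) = exp(-r*dt) * [p*25.801143 + (1-p)*4.038340] = 14.580976; exercise = 8.230813; V(1,0) = max -> 14.580976
  V(1,1) = exp(-r*dt) * [p*4.038340 + (1-p)*0.000000] = 1.981358; exercise = 0.000000; V(1,1) = max -> 1.981358
  V(0,0) = exp(-r*dt) * [p*14.580976 + (1-p)*1.981358] = 8.096961; exercise = 0.000000; V(0,0) = max -> 8.096961


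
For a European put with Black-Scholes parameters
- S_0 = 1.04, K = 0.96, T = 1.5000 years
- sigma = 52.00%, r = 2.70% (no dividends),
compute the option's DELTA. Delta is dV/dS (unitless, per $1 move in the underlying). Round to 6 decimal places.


Answer: Delta = -0.305829

Derivation:
d1 = 0.5077081063; d2 = -0.1291592268
phi(d1) = 0.3507006411; exp(-qT) = 1.0000000000; exp(-rT) = 0.9603091645
N(-d1) = 0.3058290313
Delta = -exp(-qT) * N(-d1) = -1.0000000000 * 0.3058290313 = -0.305829


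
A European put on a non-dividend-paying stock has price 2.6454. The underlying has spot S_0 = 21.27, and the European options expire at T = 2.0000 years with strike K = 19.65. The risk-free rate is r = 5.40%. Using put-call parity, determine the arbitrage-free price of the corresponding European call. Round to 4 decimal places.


Put-call parity: C - P = S_0 * exp(-qT) - K * exp(-rT).
S_0 * exp(-qT) = 21.2700 * 1.00000000 = 21.27000000
K * exp(-rT) = 19.6500 * 0.89762760 = 17.63838227
C = P + S*exp(-qT) - K*exp(-rT)
C = 2.6454 + 21.27000000 - 17.63838227 = 6.2770

Answer: Call price = 6.2770


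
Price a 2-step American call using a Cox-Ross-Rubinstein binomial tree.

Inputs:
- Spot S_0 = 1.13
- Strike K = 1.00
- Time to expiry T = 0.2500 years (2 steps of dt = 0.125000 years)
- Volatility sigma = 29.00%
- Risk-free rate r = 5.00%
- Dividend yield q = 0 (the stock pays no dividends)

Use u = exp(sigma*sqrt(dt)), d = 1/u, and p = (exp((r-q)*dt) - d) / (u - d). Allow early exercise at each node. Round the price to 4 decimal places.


dt = T/N = 0.125000
u = exp(sigma*sqrt(dt)) = 1.107971; d = 1/u = 0.902551
p = (exp((r-q)*dt) - d) / (u - d) = 0.504910
Discount per step: exp(-r*dt) = 0.993769
Stock lattice S(k, i) with i counting down-moves:
  k=0: S(0,0) = 1.1300
  k=1: S(1,0) = 1.2520; S(1,1) = 1.0199
  k=2: S(2,0) = 1.3872; S(2,1) = 1.1300; S(2,2) = 0.9205
Terminal payoffs V(N, i) = max(S_T - K, 0):
  V(2,0) = 0.387188; V(2,1) = 0.130000; V(2,2) = 0.000000
Backward induction: V(k, i) = exp(-r*dt) * [p * V(k+1, i) + (1-p) * V(k+1, i+1)]; then take max(V_cont, immediate exercise) for American.
  V(1,0) = exp(-r*dt) * [p*0.387188 + (1-p)*0.130000] = 0.258238; exercise = 0.252007; V(1,0) = max -> 0.258238
  V(1,1) = exp(-r*dt) * [p*0.130000 + (1-p)*0.000000] = 0.065229; exercise = 0.019882; V(1,1) = max -> 0.065229
  V(0,0) = exp(-r*dt) * [p*0.258238 + (1-p)*0.065229] = 0.161668; exercise = 0.130000; V(0,0) = max -> 0.161668

Answer: Price = V(0,0) = 0.1617


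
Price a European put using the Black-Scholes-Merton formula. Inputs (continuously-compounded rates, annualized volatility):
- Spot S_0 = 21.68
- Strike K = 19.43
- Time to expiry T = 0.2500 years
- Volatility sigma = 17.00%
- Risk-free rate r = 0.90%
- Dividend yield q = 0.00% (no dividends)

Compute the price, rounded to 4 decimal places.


d1 = (ln(S/K) + (r - q + 0.5*sigma^2) * T) / (sigma * sqrt(T)) = 1.35805192
d2 = d1 - sigma * sqrt(T) = 1.27305192
exp(-rT) = 0.99775253; exp(-qT) = 1.00000000
P = K * exp(-rT) * N(-d2) - S_0 * exp(-qT) * N(-d1)
N(-d1) = 0.08722361; N(-d2) = 0.10149981
P = 19.4300 * 0.99775253 * 0.10149981 - 21.6800 * 1.00000000 * 0.08722361 = 0.0767

Answer: Price = 0.0767


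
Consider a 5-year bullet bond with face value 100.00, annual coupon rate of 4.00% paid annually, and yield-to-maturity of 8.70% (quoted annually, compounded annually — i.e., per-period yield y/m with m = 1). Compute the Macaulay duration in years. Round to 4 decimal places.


Coupon per period c = face * coupon_rate / m = 4.000000
Periods per year m = 1; per-period yield y/m = 0.087000
Number of cashflows N = 5
Cashflows (t years, CF_t, discount factor 1/(1+y/m)^(m*t), PV):
  t = 1.0000: CF_t = 4.000000, DF = 0.919963, PV = 3.679853
  t = 2.0000: CF_t = 4.000000, DF = 0.846332, PV = 3.385329
  t = 3.0000: CF_t = 4.000000, DF = 0.778595, PV = 3.114378
  t = 4.0000: CF_t = 4.000000, DF = 0.716278, PV = 2.865113
  t = 5.0000: CF_t = 104.000000, DF = 0.658950, PV = 68.530771
Price P = sum_t PV_t = 81.575445
Macaulay numerator sum_t t * PV_t:
  t * PV_t at t = 1.0000: 3.679853
  t * PV_t at t = 2.0000: 6.770658
  t * PV_t at t = 3.0000: 9.343135
  t * PV_t at t = 4.0000: 11.460454
  t * PV_t at t = 5.0000: 342.653856
Macaulay duration D = (sum_t t * PV_t) / P = 373.907955 / 81.575445 = 4.583585

Answer: Macaulay duration = 4.5836 years


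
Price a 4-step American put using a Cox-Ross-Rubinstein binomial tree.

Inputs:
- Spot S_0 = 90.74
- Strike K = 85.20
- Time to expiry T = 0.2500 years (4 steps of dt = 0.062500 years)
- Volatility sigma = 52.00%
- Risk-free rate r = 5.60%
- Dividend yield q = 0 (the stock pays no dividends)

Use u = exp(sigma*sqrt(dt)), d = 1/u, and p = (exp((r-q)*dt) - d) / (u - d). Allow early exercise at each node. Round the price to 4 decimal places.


Answer: Price = V(0,0) = 6.3182

Derivation:
dt = T/N = 0.062500
u = exp(sigma*sqrt(dt)) = 1.138828; d = 1/u = 0.878095
p = (exp((r-q)*dt) - d) / (u - d) = 0.480993
Discount per step: exp(-r*dt) = 0.996506
Stock lattice S(k, i) with i counting down-moves:
  k=0: S(0,0) = 90.7400
  k=1: S(1,0) = 103.3373; S(1,1) = 79.6784
  k=2: S(2,0) = 117.6834; S(2,1) = 90.7400; S(2,2) = 69.9652
  k=3: S(3,0) = 134.0212; S(3,1) = 103.3373; S(3,2) = 79.6784; S(3,3) = 61.4361
  k=4: S(4,0) = 152.6272; S(4,1) = 117.6834; S(4,2) = 90.7400; S(4,3) = 69.9652; S(4,4) = 53.9468
Terminal payoffs V(N, i) = max(K - S_T, 0):
  V(4,0) = 0.000000; V(4,1) = 0.000000; V(4,2) = 0.000000; V(4,3) = 15.234779; V(4,4) = 31.253205
Backward induction: V(k, i) = exp(-r*dt) * [p * V(k+1, i) + (1-p) * V(k+1, i+1)]; then take max(V_cont, immediate exercise) for American.
  V(3,0) = exp(-r*dt) * [p*0.000000 + (1-p)*0.000000] = 0.000000; exercise = 0.000000; V(3,0) = max -> 0.000000
  V(3,1) = exp(-r*dt) * [p*0.000000 + (1-p)*0.000000] = 0.000000; exercise = 0.000000; V(3,1) = max -> 0.000000
  V(3,2) = exp(-r*dt) * [p*0.000000 + (1-p)*15.234779] = 7.879332; exercise = 5.521621; V(3,2) = max -> 7.879332
  V(3,3) = exp(-r*dt) * [p*15.234779 + (1-p)*31.253205] = 23.466180; exercise = 23.763859; V(3,3) = max -> 23.763859
  V(2,0) = exp(-r*dt) * [p*0.000000 + (1-p)*0.000000] = 0.000000; exercise = 0.000000; V(2,0) = max -> 0.000000
  V(2,1) = exp(-r*dt) * [p*0.000000 + (1-p)*7.879332] = 4.075141; exercise = 0.000000; V(2,1) = max -> 4.075141
  V(2,2) = exp(-r*dt) * [p*7.879332 + (1-p)*23.763859] = 16.067181; exercise = 15.234779; V(2,2) = max -> 16.067181
  V(1,0) = exp(-r*dt) * [p*0.000000 + (1-p)*4.075141] = 2.107638; exercise = 0.000000; V(1,0) = max -> 2.107638
  V(1,1) = exp(-r*dt) * [p*4.075141 + (1-p)*16.067181] = 10.263111; exercise = 5.521621; V(1,1) = max -> 10.263111
  V(0,0) = exp(-r*dt) * [p*2.107638 + (1-p)*10.263111] = 6.318234; exercise = 0.000000; V(0,0) = max -> 6.318234


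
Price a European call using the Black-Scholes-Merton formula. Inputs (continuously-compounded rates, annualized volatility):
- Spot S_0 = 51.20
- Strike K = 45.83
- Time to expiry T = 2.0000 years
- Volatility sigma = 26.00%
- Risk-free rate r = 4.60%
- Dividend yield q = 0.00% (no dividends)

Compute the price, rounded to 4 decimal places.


Answer: Price = 12.4729

Derivation:
d1 = (ln(S/K) + (r - q + 0.5*sigma^2) * T) / (sigma * sqrt(T)) = 0.73539278
d2 = d1 - sigma * sqrt(T) = 0.36769725
exp(-rT) = 0.91210515; exp(-qT) = 1.00000000
C = S_0 * exp(-qT) * N(d1) - K * exp(-rT) * N(d2)
N(d1) = 0.76894984; N(d2) = 0.64345050
C = 51.2000 * 1.00000000 * 0.76894984 - 45.8300 * 0.91210515 * 0.64345050 = 12.4729


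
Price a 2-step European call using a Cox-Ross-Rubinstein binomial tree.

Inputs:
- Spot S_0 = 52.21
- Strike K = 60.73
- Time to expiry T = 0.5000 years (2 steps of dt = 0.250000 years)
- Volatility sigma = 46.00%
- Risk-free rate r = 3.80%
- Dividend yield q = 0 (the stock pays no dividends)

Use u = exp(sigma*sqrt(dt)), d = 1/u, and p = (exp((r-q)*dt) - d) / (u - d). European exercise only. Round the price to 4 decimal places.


Answer: Price = V(0,0) = 4.6284

Derivation:
dt = T/N = 0.250000
u = exp(sigma*sqrt(dt)) = 1.258600; d = 1/u = 0.794534
p = (exp((r-q)*dt) - d) / (u - d) = 0.463321
Discount per step: exp(-r*dt) = 0.990545
Stock lattice S(k, i) with i counting down-moves:
  k=0: S(0,0) = 52.2100
  k=1: S(1,0) = 65.7115; S(1,1) = 41.4826
  k=2: S(2,0) = 82.7045; S(2,1) = 52.2100; S(2,2) = 32.9593
Terminal payoffs V(N, i) = max(S_T - K, 0):
  V(2,0) = 21.974503; V(2,1) = 0.000000; V(2,2) = 0.000000
Backward induction: V(k, i) = exp(-r*dt) * [p * V(k+1, i) + (1-p) * V(k+1, i+1)].
  V(1,0) = exp(-r*dt) * [p*21.974503 + (1-p)*0.000000] = 10.084983
  V(1,1) = exp(-r*dt) * [p*0.000000 + (1-p)*0.000000] = 0.000000
  V(0,0) = exp(-r*dt) * [p*10.084983 + (1-p)*0.000000] = 4.628404


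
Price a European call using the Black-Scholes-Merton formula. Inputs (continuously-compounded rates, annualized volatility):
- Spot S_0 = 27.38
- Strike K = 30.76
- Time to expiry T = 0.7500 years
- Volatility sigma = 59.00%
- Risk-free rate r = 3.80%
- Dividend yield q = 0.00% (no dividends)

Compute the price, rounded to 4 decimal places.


d1 = (ln(S/K) + (r - q + 0.5*sigma^2) * T) / (sigma * sqrt(T)) = 0.08344214
d2 = d1 - sigma * sqrt(T) = -0.42751285
exp(-rT) = 0.97190229; exp(-qT) = 1.00000000
C = S_0 * exp(-qT) * N(d1) - K * exp(-rT) * N(d2)
N(d1) = 0.53325001; N(d2) = 0.33450291
C = 27.3800 * 1.00000000 * 0.53325001 - 30.7600 * 0.97190229 * 0.33450291 = 4.6002

Answer: Price = 4.6002


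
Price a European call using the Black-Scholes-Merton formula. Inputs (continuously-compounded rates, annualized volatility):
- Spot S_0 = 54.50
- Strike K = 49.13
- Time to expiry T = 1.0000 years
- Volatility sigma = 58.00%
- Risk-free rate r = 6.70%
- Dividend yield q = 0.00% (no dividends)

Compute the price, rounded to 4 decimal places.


Answer: Price = 16.2149

Derivation:
d1 = (ln(S/K) + (r - q + 0.5*sigma^2) * T) / (sigma * sqrt(T)) = 0.58436354
d2 = d1 - sigma * sqrt(T) = 0.00436354
exp(-rT) = 0.93519520; exp(-qT) = 1.00000000
C = S_0 * exp(-qT) * N(d1) - K * exp(-rT) * N(d2)
N(d1) = 0.72051213; N(d2) = 0.50174080
C = 54.5000 * 1.00000000 * 0.72051213 - 49.1300 * 0.93519520 * 0.50174080 = 16.2149


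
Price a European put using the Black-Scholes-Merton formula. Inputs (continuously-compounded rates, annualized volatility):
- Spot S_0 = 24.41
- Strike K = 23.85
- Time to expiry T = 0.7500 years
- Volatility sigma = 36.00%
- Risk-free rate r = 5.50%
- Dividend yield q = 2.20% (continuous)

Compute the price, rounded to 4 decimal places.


d1 = (ln(S/K) + (r - q + 0.5*sigma^2) * T) / (sigma * sqrt(T)) = 0.30971207
d2 = d1 - sigma * sqrt(T) = -0.00205708
exp(-rT) = 0.95958920; exp(-qT) = 0.98363538
P = K * exp(-rT) * N(-d2) - S_0 * exp(-qT) * N(-d1)
N(-d1) = 0.37838996; N(-d2) = 0.50082065
P = 23.8500 * 0.95958920 * 0.50082065 - 24.4100 * 0.98363538 * 0.37838996 = 2.3765

Answer: Price = 2.3765


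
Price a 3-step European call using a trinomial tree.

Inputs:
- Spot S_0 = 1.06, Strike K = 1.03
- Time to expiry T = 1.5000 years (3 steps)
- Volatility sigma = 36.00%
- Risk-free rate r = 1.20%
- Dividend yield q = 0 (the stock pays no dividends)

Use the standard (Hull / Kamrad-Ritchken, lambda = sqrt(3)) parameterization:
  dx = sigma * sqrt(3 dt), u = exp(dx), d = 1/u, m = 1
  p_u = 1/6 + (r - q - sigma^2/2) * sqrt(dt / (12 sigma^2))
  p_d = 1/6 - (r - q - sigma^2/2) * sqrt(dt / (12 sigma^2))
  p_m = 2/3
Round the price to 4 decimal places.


Answer: Price = V(0,0) = 0.1927

Derivation:
dt = T/N = 0.500000; dx = sigma*sqrt(3*dt) = 0.440908
u = exp(dx) = 1.554118; d = 1/u = 0.643452
p_u = 0.136728, p_m = 0.666667, p_d = 0.196605
Discount per step: exp(-r*dt) = 0.994018
Stock lattice S(k, j) with j the centered position index:
  k=0: S(0,+0) = 1.0600
  k=1: S(1,-1) = 0.6821; S(1,+0) = 1.0600; S(1,+1) = 1.6474
  k=2: S(2,-2) = 0.4389; S(2,-1) = 0.6821; S(2,+0) = 1.0600; S(2,+1) = 1.6474; S(2,+2) = 2.5602
  k=3: S(3,-3) = 0.2824; S(3,-2) = 0.4389; S(3,-1) = 0.6821; S(3,+0) = 1.0600; S(3,+1) = 1.6474; S(3,+2) = 2.5602; S(3,+3) = 3.9789
Terminal payoffs V(N, j) = max(S_T - K, 0):
  V(3,-3) = 0.000000; V(3,-2) = 0.000000; V(3,-1) = 0.000000; V(3,+0) = 0.030000; V(3,+1) = 0.617365; V(3,+2) = 1.530200; V(3,+3) = 2.948852
Backward induction: V(k, j) = exp(-r*dt) * [p_u * V(k+1, j+1) + p_m * V(k+1, j) + p_d * V(k+1, j-1)]
  V(2,-2) = exp(-r*dt) * [p_u*0.000000 + p_m*0.000000 + p_d*0.000000] = 0.000000
  V(2,-1) = exp(-r*dt) * [p_u*0.030000 + p_m*0.000000 + p_d*0.000000] = 0.004077
  V(2,+0) = exp(-r*dt) * [p_u*0.617365 + p_m*0.030000 + p_d*0.000000] = 0.103787
  V(2,+1) = exp(-r*dt) * [p_u*1.530200 + p_m*0.617365 + p_d*0.030000] = 0.622948
  V(2,+2) = exp(-r*dt) * [p_u*2.948852 + p_m*1.530200 + p_d*0.617365] = 1.535462
  V(1,-1) = exp(-r*dt) * [p_u*0.103787 + p_m*0.004077 + p_d*0.000000] = 0.016808
  V(1,+0) = exp(-r*dt) * [p_u*0.622948 + p_m*0.103787 + p_d*0.004077] = 0.154239
  V(1,+1) = exp(-r*dt) * [p_u*1.535462 + p_m*0.622948 + p_d*0.103787] = 0.641783
  V(0,+0) = exp(-r*dt) * [p_u*0.641783 + p_m*0.154239 + p_d*0.016808] = 0.192721


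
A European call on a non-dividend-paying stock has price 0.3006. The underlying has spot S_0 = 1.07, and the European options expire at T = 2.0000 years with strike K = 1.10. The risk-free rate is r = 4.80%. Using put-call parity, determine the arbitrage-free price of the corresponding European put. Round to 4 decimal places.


Put-call parity: C - P = S_0 * exp(-qT) - K * exp(-rT).
S_0 * exp(-qT) = 1.0700 * 1.00000000 = 1.07000000
K * exp(-rT) = 1.1000 * 0.90846402 = 0.99931042
P = C - S*exp(-qT) + K*exp(-rT)
P = 0.3006 - 1.07000000 + 0.99931042 = 0.2299

Answer: Put price = 0.2299


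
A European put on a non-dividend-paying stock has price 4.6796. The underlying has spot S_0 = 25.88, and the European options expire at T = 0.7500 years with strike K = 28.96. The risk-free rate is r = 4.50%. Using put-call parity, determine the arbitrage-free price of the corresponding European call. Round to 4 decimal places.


Put-call parity: C - P = S_0 * exp(-qT) - K * exp(-rT).
S_0 * exp(-qT) = 25.8800 * 1.00000000 = 25.88000000
K * exp(-rT) = 28.9600 * 0.96681318 = 27.99890963
C = P + S*exp(-qT) - K*exp(-rT)
C = 4.6796 + 25.88000000 - 27.99890963 = 2.5607

Answer: Call price = 2.5607


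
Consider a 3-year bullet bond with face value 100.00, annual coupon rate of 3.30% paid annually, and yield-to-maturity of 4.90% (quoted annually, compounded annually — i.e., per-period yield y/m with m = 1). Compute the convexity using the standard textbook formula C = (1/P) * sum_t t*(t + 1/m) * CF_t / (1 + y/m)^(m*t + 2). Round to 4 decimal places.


Coupon per period c = face * coupon_rate / m = 3.300000
Periods per year m = 1; per-period yield y/m = 0.049000
Number of cashflows N = 3
Cashflows (t years, CF_t, discount factor 1/(1+y/m)^(m*t), PV):
  t = 1.0000: CF_t = 3.300000, DF = 0.953289, PV = 3.145853
  t = 2.0000: CF_t = 3.300000, DF = 0.908760, PV = 2.998907
  t = 3.0000: CF_t = 103.300000, DF = 0.866310, PV = 89.489866
Price P = sum_t PV_t = 95.634626
Convexity numerator sum_t t*(t + 1/m) * CF_t / (1+y/m)^(m*t + 2):
  t = 1.0000: term = 5.717649
  t = 2.0000: term = 16.351712
  t = 3.0000: term = 975.897323
Convexity = (1/P) * sum = 997.966684 / 95.634626 = 10.435202

Answer: Convexity = 10.4352


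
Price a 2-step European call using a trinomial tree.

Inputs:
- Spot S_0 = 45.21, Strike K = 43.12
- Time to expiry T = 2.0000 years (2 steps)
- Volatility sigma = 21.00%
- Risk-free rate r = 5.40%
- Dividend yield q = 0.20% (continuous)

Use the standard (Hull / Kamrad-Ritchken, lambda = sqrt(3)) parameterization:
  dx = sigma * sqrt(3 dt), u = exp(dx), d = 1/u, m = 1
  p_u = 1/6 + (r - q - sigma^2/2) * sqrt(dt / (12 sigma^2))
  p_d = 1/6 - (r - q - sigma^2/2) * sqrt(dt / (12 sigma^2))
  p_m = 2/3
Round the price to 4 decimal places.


Answer: Price = V(0,0) = 8.3414

Derivation:
dt = T/N = 1.000000; dx = sigma*sqrt(3*dt) = 0.363731
u = exp(dx) = 1.438687; d = 1/u = 0.695078
p_u = 0.207837, p_m = 0.666667, p_d = 0.125496
Discount per step: exp(-r*dt) = 0.947432
Stock lattice S(k, j) with j the centered position index:
  k=0: S(0,+0) = 45.2100
  k=1: S(1,-1) = 31.4245; S(1,+0) = 45.2100; S(1,+1) = 65.0430
  k=2: S(2,-2) = 21.8425; S(2,-1) = 31.4245; S(2,+0) = 45.2100; S(2,+1) = 65.0430; S(2,+2) = 93.5765
Terminal payoffs V(N, j) = max(S_T - K, 0):
  V(2,-2) = 0.000000; V(2,-1) = 0.000000; V(2,+0) = 2.090000; V(2,+1) = 21.923025; V(2,+2) = 50.456533
Backward induction: V(k, j) = exp(-r*dt) * [p_u * V(k+1, j+1) + p_m * V(k+1, j) + p_d * V(k+1, j-1)]
  V(1,-1) = exp(-r*dt) * [p_u*2.090000 + p_m*0.000000 + p_d*0.000000] = 0.411545
  V(1,+0) = exp(-r*dt) * [p_u*21.923025 + p_m*2.090000 + p_d*0.000000] = 5.636988
  V(1,+1) = exp(-r*dt) * [p_u*50.456533 + p_m*21.923025 + p_d*2.090000] = 24.031031
  V(0,+0) = exp(-r*dt) * [p_u*24.031031 + p_m*5.636988 + p_d*0.411545] = 8.341365


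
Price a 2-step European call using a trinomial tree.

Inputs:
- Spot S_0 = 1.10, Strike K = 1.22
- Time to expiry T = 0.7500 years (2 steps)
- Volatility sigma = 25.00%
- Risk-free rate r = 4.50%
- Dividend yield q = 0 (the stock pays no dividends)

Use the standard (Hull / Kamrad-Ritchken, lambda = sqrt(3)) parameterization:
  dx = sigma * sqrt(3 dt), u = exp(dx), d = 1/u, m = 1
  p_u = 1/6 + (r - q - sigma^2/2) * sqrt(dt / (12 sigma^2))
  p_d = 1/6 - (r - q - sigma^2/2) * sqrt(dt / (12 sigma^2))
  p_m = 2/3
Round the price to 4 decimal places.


dt = T/N = 0.375000; dx = sigma*sqrt(3*dt) = 0.265165
u = exp(dx) = 1.303646; d = 1/u = 0.767079
p_u = 0.176389, p_m = 0.666667, p_d = 0.156944
Discount per step: exp(-r*dt) = 0.983267
Stock lattice S(k, j) with j the centered position index:
  k=0: S(0,+0) = 1.1000
  k=1: S(1,-1) = 0.8438; S(1,+0) = 1.1000; S(1,+1) = 1.4340
  k=2: S(2,-2) = 0.6473; S(2,-1) = 0.8438; S(2,+0) = 1.1000; S(2,+1) = 1.4340; S(2,+2) = 1.8694
Terminal payoffs V(N, j) = max(S_T - K, 0):
  V(2,-2) = 0.000000; V(2,-1) = 0.000000; V(2,+0) = 0.000000; V(2,+1) = 0.214011; V(2,+2) = 0.649443
Backward induction: V(k, j) = exp(-r*dt) * [p_u * V(k+1, j+1) + p_m * V(k+1, j) + p_d * V(k+1, j-1)]
  V(1,-1) = exp(-r*dt) * [p_u*0.000000 + p_m*0.000000 + p_d*0.000000] = 0.000000
  V(1,+0) = exp(-r*dt) * [p_u*0.214011 + p_m*0.000000 + p_d*0.000000] = 0.037118
  V(1,+1) = exp(-r*dt) * [p_u*0.649443 + p_m*0.214011 + p_d*0.000000] = 0.252924
  V(0,+0) = exp(-r*dt) * [p_u*0.252924 + p_m*0.037118 + p_d*0.000000] = 0.068198

Answer: Price = V(0,0) = 0.0682


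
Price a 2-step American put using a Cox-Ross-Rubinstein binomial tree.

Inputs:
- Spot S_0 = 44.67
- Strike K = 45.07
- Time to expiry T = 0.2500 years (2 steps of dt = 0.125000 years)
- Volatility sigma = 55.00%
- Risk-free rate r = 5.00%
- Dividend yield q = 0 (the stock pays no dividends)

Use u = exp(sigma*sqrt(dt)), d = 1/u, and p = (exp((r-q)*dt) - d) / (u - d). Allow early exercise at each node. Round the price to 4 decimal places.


Answer: Price = V(0,0) = 4.4869

Derivation:
dt = T/N = 0.125000
u = exp(sigma*sqrt(dt)) = 1.214648; d = 1/u = 0.823284
p = (exp((r-q)*dt) - d) / (u - d) = 0.467559
Discount per step: exp(-r*dt) = 0.993769
Stock lattice S(k, i) with i counting down-moves:
  k=0: S(0,0) = 44.6700
  k=1: S(1,0) = 54.2583; S(1,1) = 36.7761
  k=2: S(2,0) = 65.9048; S(2,1) = 44.6700; S(2,2) = 30.2772
Terminal payoffs V(N, i) = max(K - S_T, 0):
  V(2,0) = 0.000000; V(2,1) = 0.400000; V(2,2) = 14.792847
Backward induction: V(k, i) = exp(-r*dt) * [p * V(k+1, i) + (1-p) * V(k+1, i+1)]; then take max(V_cont, immediate exercise) for American.
  V(1,0) = exp(-r*dt) * [p*0.000000 + (1-p)*0.400000] = 0.211650; exercise = 0.000000; V(1,0) = max -> 0.211650
  V(1,1) = exp(-r*dt) * [p*0.400000 + (1-p)*14.792847] = 8.013106; exercise = 8.293915; V(1,1) = max -> 8.293915
  V(0,0) = exp(-r*dt) * [p*0.211650 + (1-p)*8.293915] = 4.486850; exercise = 0.400000; V(0,0) = max -> 4.486850


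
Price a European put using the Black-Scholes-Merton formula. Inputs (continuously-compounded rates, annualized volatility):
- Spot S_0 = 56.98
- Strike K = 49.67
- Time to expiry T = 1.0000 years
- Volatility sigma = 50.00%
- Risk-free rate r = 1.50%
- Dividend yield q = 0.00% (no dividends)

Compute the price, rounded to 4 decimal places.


d1 = (ln(S/K) + (r - q + 0.5*sigma^2) * T) / (sigma * sqrt(T)) = 0.55459840
d2 = d1 - sigma * sqrt(T) = 0.05459840
exp(-rT) = 0.98511194; exp(-qT) = 1.00000000
P = K * exp(-rT) * N(-d2) - S_0 * exp(-qT) * N(-d1)
N(-d1) = 0.28958469; N(-d2) = 0.47822921
P = 49.6700 * 0.98511194 * 0.47822921 - 56.9800 * 1.00000000 * 0.28958469 = 6.8995

Answer: Price = 6.8995


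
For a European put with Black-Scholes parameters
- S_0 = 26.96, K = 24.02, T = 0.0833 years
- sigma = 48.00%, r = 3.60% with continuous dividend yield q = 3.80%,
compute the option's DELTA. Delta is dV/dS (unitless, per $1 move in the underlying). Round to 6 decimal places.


Answer: Delta = -0.183068

Derivation:
d1 = 0.9015469967; d2 = 0.7630106477
phi(d1) = 0.2657147200; exp(-qT) = 0.9968396046; exp(-rT) = 0.9970056919
N(-d1) = 0.1836487789
Delta = -exp(-qT) * N(-d1) = -0.9968396046 * 0.1836487789 = -0.183068


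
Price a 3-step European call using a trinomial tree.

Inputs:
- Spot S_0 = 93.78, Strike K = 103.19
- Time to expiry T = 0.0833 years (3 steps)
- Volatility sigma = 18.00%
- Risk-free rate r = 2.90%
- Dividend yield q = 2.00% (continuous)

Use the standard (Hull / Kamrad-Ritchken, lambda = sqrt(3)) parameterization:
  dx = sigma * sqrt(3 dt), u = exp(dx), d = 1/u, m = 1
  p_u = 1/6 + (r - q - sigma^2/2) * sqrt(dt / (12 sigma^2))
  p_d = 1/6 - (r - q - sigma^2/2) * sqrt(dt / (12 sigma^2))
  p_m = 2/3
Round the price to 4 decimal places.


dt = T/N = 0.027767; dx = sigma*sqrt(3*dt) = 0.051951
u = exp(dx) = 1.053324; d = 1/u = 0.949375
p_u = 0.164743, p_m = 0.666667, p_d = 0.168591
Discount per step: exp(-r*dt) = 0.999195
Stock lattice S(k, j) with j the centered position index:
  k=0: S(0,+0) = 93.7800
  k=1: S(1,-1) = 89.0324; S(1,+0) = 93.7800; S(1,+1) = 98.7807
  k=2: S(2,-2) = 84.5252; S(2,-1) = 89.0324; S(2,+0) = 93.7800; S(2,+1) = 98.7807; S(2,+2) = 104.0482
  k=3: S(3,-3) = 80.2461; S(3,-2) = 84.5252; S(3,-1) = 89.0324; S(3,+0) = 93.7800; S(3,+1) = 98.7807; S(3,+2) = 104.0482; S(3,+3) = 109.5965
Terminal payoffs V(N, j) = max(S_T - K, 0):
  V(3,-3) = 0.000000; V(3,-2) = 0.000000; V(3,-1) = 0.000000; V(3,+0) = 0.000000; V(3,+1) = 0.000000; V(3,+2) = 0.858161; V(3,+3) = 6.406453
Backward induction: V(k, j) = exp(-r*dt) * [p_u * V(k+1, j+1) + p_m * V(k+1, j) + p_d * V(k+1, j-1)]
  V(2,-2) = exp(-r*dt) * [p_u*0.000000 + p_m*0.000000 + p_d*0.000000] = 0.000000
  V(2,-1) = exp(-r*dt) * [p_u*0.000000 + p_m*0.000000 + p_d*0.000000] = 0.000000
  V(2,+0) = exp(-r*dt) * [p_u*0.000000 + p_m*0.000000 + p_d*0.000000] = 0.000000
  V(2,+1) = exp(-r*dt) * [p_u*0.858161 + p_m*0.000000 + p_d*0.000000] = 0.141262
  V(2,+2) = exp(-r*dt) * [p_u*6.406453 + p_m*0.858161 + p_d*0.000000] = 1.626212
  V(1,-1) = exp(-r*dt) * [p_u*0.000000 + p_m*0.000000 + p_d*0.000000] = 0.000000
  V(1,+0) = exp(-r*dt) * [p_u*0.141262 + p_m*0.000000 + p_d*0.000000] = 0.023253
  V(1,+1) = exp(-r*dt) * [p_u*1.626212 + p_m*0.141262 + p_d*0.000000] = 0.361789
  V(0,+0) = exp(-r*dt) * [p_u*0.361789 + p_m*0.023253 + p_d*0.000000] = 0.075044

Answer: Price = V(0,0) = 0.0750


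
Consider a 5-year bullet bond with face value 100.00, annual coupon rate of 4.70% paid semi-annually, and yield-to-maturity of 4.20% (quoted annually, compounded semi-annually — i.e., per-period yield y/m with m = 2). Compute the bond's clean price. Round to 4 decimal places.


Coupon per period c = face * coupon_rate / m = 2.350000
Periods per year m = 2; per-period yield y/m = 0.021000
Number of cashflows N = 10
Cashflows (t years, CF_t, discount factor 1/(1+y/m)^(m*t), PV):
  t = 0.5000: CF_t = 2.350000, DF = 0.979432, PV = 2.301665
  t = 1.0000: CF_t = 2.350000, DF = 0.959287, PV = 2.254324
  t = 1.5000: CF_t = 2.350000, DF = 0.939556, PV = 2.207957
  t = 2.0000: CF_t = 2.350000, DF = 0.920231, PV = 2.162544
  t = 2.5000: CF_t = 2.350000, DF = 0.901304, PV = 2.118064
  t = 3.0000: CF_t = 2.350000, DF = 0.882766, PV = 2.074500
  t = 3.5000: CF_t = 2.350000, DF = 0.864609, PV = 2.031831
  t = 4.0000: CF_t = 2.350000, DF = 0.846826, PV = 1.990041
  t = 4.5000: CF_t = 2.350000, DF = 0.829408, PV = 1.949109
  t = 5.0000: CF_t = 102.350000, DF = 0.812349, PV = 83.143907
Price P = sum_t PV_t = 102.233942

Answer: Price = 102.2339


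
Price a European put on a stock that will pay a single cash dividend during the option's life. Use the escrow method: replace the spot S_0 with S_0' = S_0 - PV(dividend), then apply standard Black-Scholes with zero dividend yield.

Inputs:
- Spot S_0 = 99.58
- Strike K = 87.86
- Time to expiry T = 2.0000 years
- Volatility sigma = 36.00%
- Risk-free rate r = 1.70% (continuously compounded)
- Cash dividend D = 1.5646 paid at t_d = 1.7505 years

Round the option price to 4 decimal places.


Answer: Price = 12.5267

Derivation:
PV(D) = D * exp(-r * t_d) = 1.5646 * 0.97067992 = 1.51872581
S_0' = S_0 - PV(D) = 99.5800 - 1.51872581 = 98.06127419
d1 = (ln(S_0'/K) + (r + sigma^2/2)*T) / (sigma*sqrt(T)) = 0.53710238
d2 = d1 - sigma*sqrt(T) = 0.02798550
exp(-rT) = 0.96657150
N(-d1) = 0.29559845; N(-d2) = 0.48883686
P = K * exp(-rT) * N(-d2) - S_0' * N(-d1) = 87.8600 * 0.96657150 * 0.48883686 - 98.06127419 * 0.29559845 = 12.5267


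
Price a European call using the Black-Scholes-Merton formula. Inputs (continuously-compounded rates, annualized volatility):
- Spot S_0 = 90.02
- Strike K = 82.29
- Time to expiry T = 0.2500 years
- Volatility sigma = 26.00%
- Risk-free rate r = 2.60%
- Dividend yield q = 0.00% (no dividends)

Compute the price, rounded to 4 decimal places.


d1 = (ln(S/K) + (r - q + 0.5*sigma^2) * T) / (sigma * sqrt(T)) = 0.80563288
d2 = d1 - sigma * sqrt(T) = 0.67563288
exp(-rT) = 0.99352108; exp(-qT) = 1.00000000
C = S_0 * exp(-qT) * N(d1) - K * exp(-rT) * N(d2)
N(d1) = 0.78977272; N(d2) = 0.75036312
C = 90.0200 * 1.00000000 * 0.78977272 - 82.2900 * 0.99352108 * 0.75036312 = 9.7480

Answer: Price = 9.7480


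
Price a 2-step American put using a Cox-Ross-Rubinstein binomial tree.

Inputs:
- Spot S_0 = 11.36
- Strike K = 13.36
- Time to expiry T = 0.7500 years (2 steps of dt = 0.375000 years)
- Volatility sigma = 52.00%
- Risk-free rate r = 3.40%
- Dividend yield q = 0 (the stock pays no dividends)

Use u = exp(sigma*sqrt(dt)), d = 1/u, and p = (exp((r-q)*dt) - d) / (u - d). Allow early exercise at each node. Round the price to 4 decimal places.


Answer: Price = V(0,0) = 3.2949

Derivation:
dt = T/N = 0.375000
u = exp(sigma*sqrt(dt)) = 1.374972; d = 1/u = 0.727287
p = (exp((r-q)*dt) - d) / (u - d) = 0.440869
Discount per step: exp(-r*dt) = 0.987331
Stock lattice S(k, i) with i counting down-moves:
  k=0: S(0,0) = 11.3600
  k=1: S(1,0) = 15.6197; S(1,1) = 8.2620
  k=2: S(2,0) = 21.4766; S(2,1) = 11.3600; S(2,2) = 6.0088
Terminal payoffs V(N, i) = max(K - S_T, 0):
  V(2,0) = 0.000000; V(2,1) = 2.000000; V(2,2) = 7.351164
Backward induction: V(k, i) = exp(-r*dt) * [p * V(k+1, i) + (1-p) * V(k+1, i+1)]; then take max(V_cont, immediate exercise) for American.
  V(1,0) = exp(-r*dt) * [p*0.000000 + (1-p)*2.000000] = 1.104095; exercise = 0.000000; V(1,0) = max -> 1.104095
  V(1,1) = exp(-r*dt) * [p*2.000000 + (1-p)*7.351164] = 4.928757; exercise = 5.098016; V(1,1) = max -> 5.098016
  V(0,0) = exp(-r*dt) * [p*1.104095 + (1-p)*5.098016] = 3.294940; exercise = 2.000000; V(0,0) = max -> 3.294940


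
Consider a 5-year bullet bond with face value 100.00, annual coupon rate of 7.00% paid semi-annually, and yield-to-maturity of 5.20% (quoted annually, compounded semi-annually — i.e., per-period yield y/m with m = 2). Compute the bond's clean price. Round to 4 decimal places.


Coupon per period c = face * coupon_rate / m = 3.500000
Periods per year m = 2; per-period yield y/m = 0.026000
Number of cashflows N = 10
Cashflows (t years, CF_t, discount factor 1/(1+y/m)^(m*t), PV):
  t = 0.5000: CF_t = 3.500000, DF = 0.974659, PV = 3.411306
  t = 1.0000: CF_t = 3.500000, DF = 0.949960, PV = 3.324860
  t = 1.5000: CF_t = 3.500000, DF = 0.925887, PV = 3.240604
  t = 2.0000: CF_t = 3.500000, DF = 0.902424, PV = 3.158483
  t = 2.5000: CF_t = 3.500000, DF = 0.879555, PV = 3.078444
  t = 3.0000: CF_t = 3.500000, DF = 0.857266, PV = 3.000433
  t = 3.5000: CF_t = 3.500000, DF = 0.835542, PV = 2.924398
  t = 4.0000: CF_t = 3.500000, DF = 0.814369, PV = 2.850291
  t = 4.5000: CF_t = 3.500000, DF = 0.793732, PV = 2.778061
  t = 5.0000: CF_t = 103.500000, DF = 0.773618, PV = 80.069431
Price P = sum_t PV_t = 107.836311

Answer: Price = 107.8363


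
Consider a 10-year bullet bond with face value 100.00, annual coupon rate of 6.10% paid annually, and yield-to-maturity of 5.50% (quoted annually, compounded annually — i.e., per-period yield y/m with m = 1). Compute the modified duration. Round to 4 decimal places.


Coupon per period c = face * coupon_rate / m = 6.100000
Periods per year m = 1; per-period yield y/m = 0.055000
Number of cashflows N = 10
Cashflows (t years, CF_t, discount factor 1/(1+y/m)^(m*t), PV):
  t = 1.0000: CF_t = 6.100000, DF = 0.947867, PV = 5.781991
  t = 2.0000: CF_t = 6.100000, DF = 0.898452, PV = 5.480560
  t = 3.0000: CF_t = 6.100000, DF = 0.851614, PV = 5.194843
  t = 4.0000: CF_t = 6.100000, DF = 0.807217, PV = 4.924022
  t = 5.0000: CF_t = 6.100000, DF = 0.765134, PV = 4.667320
  t = 6.0000: CF_t = 6.100000, DF = 0.725246, PV = 4.424000
  t = 7.0000: CF_t = 6.100000, DF = 0.687437, PV = 4.193365
  t = 8.0000: CF_t = 6.100000, DF = 0.651599, PV = 3.974753
  t = 9.0000: CF_t = 6.100000, DF = 0.617629, PV = 3.767538
  t = 10.0000: CF_t = 106.100000, DF = 0.585431, PV = 62.114184
Price P = sum_t PV_t = 104.522575
First compute Macaulay numerator sum_t t * PV_t:
  t * PV_t at t = 1.0000: 5.781991
  t * PV_t at t = 2.0000: 10.961119
  t * PV_t at t = 3.0000: 15.584530
  t * PV_t at t = 4.0000: 19.696089
  t * PV_t at t = 5.0000: 23.336598
  t * PV_t at t = 6.0000: 26.543997
  t * PV_t at t = 7.0000: 29.353552
  t * PV_t at t = 8.0000: 31.798025
  t * PV_t at t = 9.0000: 33.907846
  t * PV_t at t = 10.0000: 621.141845
Macaulay duration D = 818.105592 / 104.522575 = 7.827071
Modified duration = D / (1 + y/m) = 7.827071 / (1 + 0.055000) = 7.419024

Answer: Modified duration = 7.4190


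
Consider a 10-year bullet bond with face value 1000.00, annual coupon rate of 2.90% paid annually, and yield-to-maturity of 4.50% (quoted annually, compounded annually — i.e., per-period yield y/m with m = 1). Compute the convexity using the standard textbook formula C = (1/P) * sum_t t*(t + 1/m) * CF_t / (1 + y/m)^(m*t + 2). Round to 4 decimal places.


Coupon per period c = face * coupon_rate / m = 29.000000
Periods per year m = 1; per-period yield y/m = 0.045000
Number of cashflows N = 10
Cashflows (t years, CF_t, discount factor 1/(1+y/m)^(m*t), PV):
  t = 1.0000: CF_t = 29.000000, DF = 0.956938, PV = 27.751196
  t = 2.0000: CF_t = 29.000000, DF = 0.915730, PV = 26.556169
  t = 3.0000: CF_t = 29.000000, DF = 0.876297, PV = 25.412602
  t = 4.0000: CF_t = 29.000000, DF = 0.838561, PV = 24.318279
  t = 5.0000: CF_t = 29.000000, DF = 0.802451, PV = 23.271080
  t = 6.0000: CF_t = 29.000000, DF = 0.767896, PV = 22.268976
  t = 7.0000: CF_t = 29.000000, DF = 0.734828, PV = 21.310025
  t = 8.0000: CF_t = 29.000000, DF = 0.703185, PV = 20.392369
  t = 9.0000: CF_t = 29.000000, DF = 0.672904, PV = 19.514228
  t = 10.0000: CF_t = 1029.000000, DF = 0.643928, PV = 662.601585
Price P = sum_t PV_t = 873.396509
Convexity numerator sum_t t*(t + 1/m) * CF_t / (1+y/m)^(m*t + 2):
  t = 1.0000: term = 50.825203
  t = 2.0000: term = 145.909674
  t = 3.0000: term = 279.252964
  t = 4.0000: term = 445.379528
  t = 5.0000: term = 639.300758
  t = 6.0000: term = 856.479485
  t = 7.0000: term = 1092.796791
  t = 8.0000: term = 1344.521000
  t = 9.0000: term = 1608.278708
  t = 10.0000: term = 66744.052864
Convexity = (1/P) * sum = 73206.796975 / 873.396509 = 83.818513

Answer: Convexity = 83.8185


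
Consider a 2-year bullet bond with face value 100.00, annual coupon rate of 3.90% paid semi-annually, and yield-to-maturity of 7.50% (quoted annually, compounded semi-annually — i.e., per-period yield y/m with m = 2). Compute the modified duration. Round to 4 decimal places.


Coupon per period c = face * coupon_rate / m = 1.950000
Periods per year m = 2; per-period yield y/m = 0.037500
Number of cashflows N = 4
Cashflows (t years, CF_t, discount factor 1/(1+y/m)^(m*t), PV):
  t = 0.5000: CF_t = 1.950000, DF = 0.963855, PV = 1.879518
  t = 1.0000: CF_t = 1.950000, DF = 0.929017, PV = 1.811584
  t = 1.5000: CF_t = 1.950000, DF = 0.895438, PV = 1.746105
  t = 2.0000: CF_t = 101.950000, DF = 0.863073, PV = 87.990302
Price P = sum_t PV_t = 93.427509
First compute Macaulay numerator sum_t t * PV_t:
  t * PV_t at t = 0.5000: 0.939759
  t * PV_t at t = 1.0000: 1.811584
  t * PV_t at t = 1.5000: 2.619157
  t * PV_t at t = 2.0000: 175.980604
Macaulay duration D = 181.351104 / 93.427509 = 1.941089
Modified duration = D / (1 + y/m) = 1.941089 / (1 + 0.037500) = 1.870929

Answer: Modified duration = 1.8709


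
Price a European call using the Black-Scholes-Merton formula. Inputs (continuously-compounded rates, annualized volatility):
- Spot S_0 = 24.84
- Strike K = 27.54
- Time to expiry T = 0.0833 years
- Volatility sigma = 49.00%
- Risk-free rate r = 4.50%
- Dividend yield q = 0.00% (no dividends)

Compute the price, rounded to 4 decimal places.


d1 = (ln(S/K) + (r - q + 0.5*sigma^2) * T) / (sigma * sqrt(T)) = -0.63239977
d2 = d1 - sigma * sqrt(T) = -0.77382229
exp(-rT) = 0.99625852; exp(-qT) = 1.00000000
C = S_0 * exp(-qT) * N(d1) - K * exp(-rT) * N(d2)
N(d1) = 0.26356284; N(d2) = 0.21951794
C = 24.8400 * 1.00000000 * 0.26356284 - 27.5400 * 0.99625852 * 0.21951794 = 0.5240

Answer: Price = 0.5240


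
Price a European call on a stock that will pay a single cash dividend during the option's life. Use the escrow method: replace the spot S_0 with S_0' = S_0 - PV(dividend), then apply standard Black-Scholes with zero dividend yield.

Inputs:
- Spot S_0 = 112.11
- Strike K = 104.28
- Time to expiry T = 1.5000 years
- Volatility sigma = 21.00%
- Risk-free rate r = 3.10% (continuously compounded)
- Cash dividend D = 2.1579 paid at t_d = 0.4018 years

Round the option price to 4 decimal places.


Answer: Price = 16.7283

Derivation:
PV(D) = D * exp(-r * t_d) = 2.1579 * 0.98762145 = 2.13118833
S_0' = S_0 - PV(D) = 112.1100 - 2.13118833 = 109.97881167
d1 = (ln(S_0'/K) + (r + sigma^2/2)*T) / (sigma*sqrt(T)) = 0.51627132
d2 = d1 - sigma*sqrt(T) = 0.25907490
exp(-rT) = 0.95456456
N(d1) = 0.69716754; N(d2) = 0.60221127
C = S_0' * N(d1) - K * exp(-rT) * N(d2) = 109.97881167 * 0.69716754 - 104.2800 * 0.95456456 * 0.60221127 = 16.7283


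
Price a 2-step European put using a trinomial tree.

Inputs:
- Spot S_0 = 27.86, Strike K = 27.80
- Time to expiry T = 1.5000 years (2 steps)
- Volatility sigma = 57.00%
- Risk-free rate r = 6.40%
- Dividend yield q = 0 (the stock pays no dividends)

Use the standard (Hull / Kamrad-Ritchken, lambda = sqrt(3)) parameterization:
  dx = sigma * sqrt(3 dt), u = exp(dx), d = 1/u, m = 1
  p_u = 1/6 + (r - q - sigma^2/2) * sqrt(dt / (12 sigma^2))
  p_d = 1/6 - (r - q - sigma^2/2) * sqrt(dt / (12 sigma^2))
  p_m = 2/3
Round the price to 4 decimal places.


Answer: Price = V(0,0) = 4.9652

Derivation:
dt = T/N = 0.750000; dx = sigma*sqrt(3*dt) = 0.855000
u = exp(dx) = 2.351374; d = 1/u = 0.425283
p_u = 0.123487, p_m = 0.666667, p_d = 0.209846
Discount per step: exp(-r*dt) = 0.953134
Stock lattice S(k, j) with j the centered position index:
  k=0: S(0,+0) = 27.8600
  k=1: S(1,-1) = 11.8484; S(1,+0) = 27.8600; S(1,+1) = 65.5093
  k=2: S(2,-2) = 5.0389; S(2,-1) = 11.8484; S(2,+0) = 27.8600; S(2,+1) = 65.5093; S(2,+2) = 154.0369
Terminal payoffs V(N, j) = max(K - S_T, 0):
  V(2,-2) = 22.761079; V(2,-1) = 15.951610; V(2,+0) = 0.000000; V(2,+1) = 0.000000; V(2,+2) = 0.000000
Backward induction: V(k, j) = exp(-r*dt) * [p_u * V(k+1, j+1) + p_m * V(k+1, j) + p_d * V(k+1, j-1)]
  V(1,-1) = exp(-r*dt) * [p_u*0.000000 + p_m*15.951610 + p_d*22.761079] = 14.688496
  V(1,+0) = exp(-r*dt) * [p_u*0.000000 + p_m*0.000000 + p_d*15.951610] = 3.190510
  V(1,+1) = exp(-r*dt) * [p_u*0.000000 + p_m*0.000000 + p_d*0.000000] = 0.000000
  V(0,+0) = exp(-r*dt) * [p_u*0.000000 + p_m*3.190510 + p_d*14.688496] = 4.965194
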